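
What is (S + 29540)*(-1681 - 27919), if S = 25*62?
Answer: -920264000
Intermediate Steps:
S = 1550
(S + 29540)*(-1681 - 27919) = (1550 + 29540)*(-1681 - 27919) = 31090*(-29600) = -920264000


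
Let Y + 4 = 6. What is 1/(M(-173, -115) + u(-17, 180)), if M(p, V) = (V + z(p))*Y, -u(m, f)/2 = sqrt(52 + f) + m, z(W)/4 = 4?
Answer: -41/6492 + sqrt(58)/6492 ≈ -0.0051424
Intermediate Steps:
Y = 2 (Y = -4 + 6 = 2)
z(W) = 16 (z(W) = 4*4 = 16)
u(m, f) = -2*m - 2*sqrt(52 + f) (u(m, f) = -2*(sqrt(52 + f) + m) = -2*(m + sqrt(52 + f)) = -2*m - 2*sqrt(52 + f))
M(p, V) = 32 + 2*V (M(p, V) = (V + 16)*2 = (16 + V)*2 = 32 + 2*V)
1/(M(-173, -115) + u(-17, 180)) = 1/((32 + 2*(-115)) + (-2*(-17) - 2*sqrt(52 + 180))) = 1/((32 - 230) + (34 - 4*sqrt(58))) = 1/(-198 + (34 - 4*sqrt(58))) = 1/(-164 - 4*sqrt(58))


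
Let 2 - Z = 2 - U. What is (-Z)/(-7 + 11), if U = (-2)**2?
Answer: -1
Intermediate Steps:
U = 4
Z = 4 (Z = 2 - (2 - 1*4) = 2 - (2 - 4) = 2 - 1*(-2) = 2 + 2 = 4)
(-Z)/(-7 + 11) = (-1*4)/(-7 + 11) = -4/4 = -4*1/4 = -1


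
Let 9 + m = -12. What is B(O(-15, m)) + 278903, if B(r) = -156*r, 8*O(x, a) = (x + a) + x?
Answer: 559795/2 ≈ 2.7990e+5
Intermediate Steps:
m = -21 (m = -9 - 12 = -21)
O(x, a) = x/4 + a/8 (O(x, a) = ((x + a) + x)/8 = ((a + x) + x)/8 = (a + 2*x)/8 = x/4 + a/8)
B(O(-15, m)) + 278903 = -156*((1/4)*(-15) + (1/8)*(-21)) + 278903 = -156*(-15/4 - 21/8) + 278903 = -156*(-51/8) + 278903 = 1989/2 + 278903 = 559795/2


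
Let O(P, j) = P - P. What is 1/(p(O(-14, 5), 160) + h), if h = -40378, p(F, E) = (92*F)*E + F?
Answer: -1/40378 ≈ -2.4766e-5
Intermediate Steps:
O(P, j) = 0
p(F, E) = F + 92*E*F (p(F, E) = 92*E*F + F = F + 92*E*F)
1/(p(O(-14, 5), 160) + h) = 1/(0*(1 + 92*160) - 40378) = 1/(0*(1 + 14720) - 40378) = 1/(0*14721 - 40378) = 1/(0 - 40378) = 1/(-40378) = -1/40378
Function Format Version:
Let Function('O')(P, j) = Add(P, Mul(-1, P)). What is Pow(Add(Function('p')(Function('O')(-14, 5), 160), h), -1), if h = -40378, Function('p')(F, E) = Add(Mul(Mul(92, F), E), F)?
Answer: Rational(-1, 40378) ≈ -2.4766e-5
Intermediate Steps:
Function('O')(P, j) = 0
Function('p')(F, E) = Add(F, Mul(92, E, F)) (Function('p')(F, E) = Add(Mul(92, E, F), F) = Add(F, Mul(92, E, F)))
Pow(Add(Function('p')(Function('O')(-14, 5), 160), h), -1) = Pow(Add(Mul(0, Add(1, Mul(92, 160))), -40378), -1) = Pow(Add(Mul(0, Add(1, 14720)), -40378), -1) = Pow(Add(Mul(0, 14721), -40378), -1) = Pow(Add(0, -40378), -1) = Pow(-40378, -1) = Rational(-1, 40378)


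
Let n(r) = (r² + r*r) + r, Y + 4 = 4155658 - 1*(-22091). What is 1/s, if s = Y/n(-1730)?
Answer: 1196814/835549 ≈ 1.4324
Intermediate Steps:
Y = 4177745 (Y = -4 + (4155658 - 1*(-22091)) = -4 + (4155658 + 22091) = -4 + 4177749 = 4177745)
n(r) = r + 2*r² (n(r) = (r² + r²) + r = 2*r² + r = r + 2*r²)
s = 835549/1196814 (s = 4177745/((-1730*(1 + 2*(-1730)))) = 4177745/((-1730*(1 - 3460))) = 4177745/((-1730*(-3459))) = 4177745/5984070 = 4177745*(1/5984070) = 835549/1196814 ≈ 0.69814)
1/s = 1/(835549/1196814) = 1196814/835549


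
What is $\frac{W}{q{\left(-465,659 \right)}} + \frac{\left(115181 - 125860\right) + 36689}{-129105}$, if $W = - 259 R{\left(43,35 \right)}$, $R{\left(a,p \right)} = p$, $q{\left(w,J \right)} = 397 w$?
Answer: $- \frac{16138841}{105926349} \approx -0.15236$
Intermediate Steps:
$W = -9065$ ($W = \left(-259\right) 35 = -9065$)
$\frac{W}{q{\left(-465,659 \right)}} + \frac{\left(115181 - 125860\right) + 36689}{-129105} = - \frac{9065}{397 \left(-465\right)} + \frac{\left(115181 - 125860\right) + 36689}{-129105} = - \frac{9065}{-184605} + \left(-10679 + 36689\right) \left(- \frac{1}{129105}\right) = \left(-9065\right) \left(- \frac{1}{184605}\right) + 26010 \left(- \frac{1}{129105}\right) = \frac{1813}{36921} - \frac{578}{2869} = - \frac{16138841}{105926349}$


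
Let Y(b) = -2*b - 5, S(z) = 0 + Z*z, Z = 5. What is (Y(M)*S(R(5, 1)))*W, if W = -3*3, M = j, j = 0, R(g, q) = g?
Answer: 1125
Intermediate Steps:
M = 0
W = -9
S(z) = 5*z (S(z) = 0 + 5*z = 5*z)
Y(b) = -5 - 2*b
(Y(M)*S(R(5, 1)))*W = ((-5 - 2*0)*(5*5))*(-9) = ((-5 + 0)*25)*(-9) = -5*25*(-9) = -125*(-9) = 1125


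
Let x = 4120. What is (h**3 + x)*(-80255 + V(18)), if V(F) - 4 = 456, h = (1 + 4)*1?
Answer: -338729775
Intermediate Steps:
h = 5 (h = 5*1 = 5)
V(F) = 460 (V(F) = 4 + 456 = 460)
(h**3 + x)*(-80255 + V(18)) = (5**3 + 4120)*(-80255 + 460) = (125 + 4120)*(-79795) = 4245*(-79795) = -338729775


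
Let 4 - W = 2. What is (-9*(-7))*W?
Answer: 126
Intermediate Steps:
W = 2 (W = 4 - 1*2 = 4 - 2 = 2)
(-9*(-7))*W = -9*(-7)*2 = 63*2 = 126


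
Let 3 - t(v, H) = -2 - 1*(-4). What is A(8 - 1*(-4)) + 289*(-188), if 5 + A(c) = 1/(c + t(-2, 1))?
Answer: -706380/13 ≈ -54337.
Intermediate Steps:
t(v, H) = 1 (t(v, H) = 3 - (-2 - 1*(-4)) = 3 - (-2 + 4) = 3 - 1*2 = 3 - 2 = 1)
A(c) = -5 + 1/(1 + c) (A(c) = -5 + 1/(c + 1) = -5 + 1/(1 + c))
A(8 - 1*(-4)) + 289*(-188) = (-4 - 5*(8 - 1*(-4)))/(1 + (8 - 1*(-4))) + 289*(-188) = (-4 - 5*(8 + 4))/(1 + (8 + 4)) - 54332 = (-4 - 5*12)/(1 + 12) - 54332 = (-4 - 60)/13 - 54332 = (1/13)*(-64) - 54332 = -64/13 - 54332 = -706380/13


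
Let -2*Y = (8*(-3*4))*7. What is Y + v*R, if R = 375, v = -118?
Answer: -43914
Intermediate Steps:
Y = 336 (Y = -8*(-3*4)*7/2 = -8*(-12)*7/2 = -(-48)*7 = -½*(-672) = 336)
Y + v*R = 336 - 118*375 = 336 - 44250 = -43914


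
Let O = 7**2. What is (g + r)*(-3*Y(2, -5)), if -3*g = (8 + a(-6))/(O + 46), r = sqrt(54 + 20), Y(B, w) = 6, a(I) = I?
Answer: 12/95 - 18*sqrt(74) ≈ -154.72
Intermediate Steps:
O = 49
r = sqrt(74) ≈ 8.6023
g = -2/285 (g = -(8 - 6)/(3*(49 + 46)) = -2/(3*95) = -1/3*2/95 = -2/285 ≈ -0.0070175)
(g + r)*(-3*Y(2, -5)) = (-2/285 + sqrt(74))*(-3*6) = (-2/285 + sqrt(74))*(-18) = 12/95 - 18*sqrt(74)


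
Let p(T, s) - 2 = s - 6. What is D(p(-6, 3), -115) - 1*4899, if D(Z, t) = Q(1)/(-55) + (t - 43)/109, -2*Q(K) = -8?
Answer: -29378631/5995 ≈ -4900.5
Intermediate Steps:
p(T, s) = -4 + s (p(T, s) = 2 + (s - 6) = 2 + (-6 + s) = -4 + s)
Q(K) = 4 (Q(K) = -½*(-8) = 4)
D(Z, t) = -2801/5995 + t/109 (D(Z, t) = 4/(-55) + (t - 43)/109 = 4*(-1/55) + (-43 + t)*(1/109) = -4/55 + (-43/109 + t/109) = -2801/5995 + t/109)
D(p(-6, 3), -115) - 1*4899 = (-2801/5995 + (1/109)*(-115)) - 1*4899 = (-2801/5995 - 115/109) - 4899 = -9126/5995 - 4899 = -29378631/5995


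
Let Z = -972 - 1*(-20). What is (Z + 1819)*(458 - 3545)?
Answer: -2676429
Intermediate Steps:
Z = -952 (Z = -972 + 20 = -952)
(Z + 1819)*(458 - 3545) = (-952 + 1819)*(458 - 3545) = 867*(-3087) = -2676429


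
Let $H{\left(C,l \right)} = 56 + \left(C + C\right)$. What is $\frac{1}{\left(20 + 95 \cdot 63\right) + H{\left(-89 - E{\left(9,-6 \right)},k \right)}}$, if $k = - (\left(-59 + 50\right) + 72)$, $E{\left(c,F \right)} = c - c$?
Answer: $\frac{1}{5883} \approx 0.00016998$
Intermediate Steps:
$E{\left(c,F \right)} = 0$
$k = -63$ ($k = - (-9 + 72) = \left(-1\right) 63 = -63$)
$H{\left(C,l \right)} = 56 + 2 C$
$\frac{1}{\left(20 + 95 \cdot 63\right) + H{\left(-89 - E{\left(9,-6 \right)},k \right)}} = \frac{1}{\left(20 + 95 \cdot 63\right) + \left(56 + 2 \left(-89 - 0\right)\right)} = \frac{1}{\left(20 + 5985\right) + \left(56 + 2 \left(-89 + 0\right)\right)} = \frac{1}{6005 + \left(56 + 2 \left(-89\right)\right)} = \frac{1}{6005 + \left(56 - 178\right)} = \frac{1}{6005 - 122} = \frac{1}{5883}$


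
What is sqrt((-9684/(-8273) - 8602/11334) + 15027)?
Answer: 2*sqrt(8257653671321524398)/46883091 ≈ 122.59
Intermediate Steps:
sqrt((-9684/(-8273) - 8602/11334) + 15027) = sqrt((-9684*(-1/8273) - 8602*1/11334) + 15027) = sqrt((9684/8273 - 4301/5667) + 15027) = sqrt(19297055/46883091 + 15027) = sqrt(704531505512/46883091) = 2*sqrt(8257653671321524398)/46883091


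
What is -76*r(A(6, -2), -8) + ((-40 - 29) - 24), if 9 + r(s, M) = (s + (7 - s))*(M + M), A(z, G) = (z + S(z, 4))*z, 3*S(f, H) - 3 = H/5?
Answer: 9103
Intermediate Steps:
S(f, H) = 1 + H/15 (S(f, H) = 1 + (H/5)/3 = 1 + H/15)
A(z, G) = z*(19/15 + z) (A(z, G) = (z + (1 + (1/15)*4))*z = (z + (1 + 4/15))*z = (z + 19/15)*z = (19/15 + z)*z = z*(19/15 + z))
r(s, M) = -9 + 14*M (r(s, M) = -9 + (s + (7 - s))*(M + M) = -9 + 7*(2*M) = -9 + 14*M)
-76*r(A(6, -2), -8) + ((-40 - 29) - 24) = -76*(-9 + 14*(-8)) + ((-40 - 29) - 24) = -76*(-9 - 112) + (-69 - 24) = -76*(-121) - 93 = 9196 - 93 = 9103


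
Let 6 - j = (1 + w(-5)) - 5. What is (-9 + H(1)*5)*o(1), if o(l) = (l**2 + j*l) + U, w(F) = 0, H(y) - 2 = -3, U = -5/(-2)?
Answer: -189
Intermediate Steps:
U = 5/2 (U = -5*(-1/2) = 5/2 ≈ 2.5000)
H(y) = -1 (H(y) = 2 - 3 = -1)
j = 10 (j = 6 - ((1 + 0) - 5) = 6 - (1 - 5) = 6 - 1*(-4) = 6 + 4 = 10)
o(l) = 5/2 + l**2 + 10*l (o(l) = (l**2 + 10*l) + 5/2 = 5/2 + l**2 + 10*l)
(-9 + H(1)*5)*o(1) = (-9 - 1*5)*(5/2 + 1**2 + 10*1) = (-9 - 5)*(5/2 + 1 + 10) = -14*27/2 = -189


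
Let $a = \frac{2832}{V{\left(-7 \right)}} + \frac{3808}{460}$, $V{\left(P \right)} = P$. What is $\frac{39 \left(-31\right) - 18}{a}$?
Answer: $\frac{987735}{319016} \approx 3.0962$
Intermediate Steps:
$a = - \frac{319016}{805}$ ($a = \frac{2832}{-7} + \frac{3808}{460} = 2832 \left(- \frac{1}{7}\right) + 3808 \cdot \frac{1}{460} = - \frac{2832}{7} + \frac{952}{115} = - \frac{319016}{805} \approx -396.29$)
$\frac{39 \left(-31\right) - 18}{a} = \frac{39 \left(-31\right) - 18}{- \frac{319016}{805}} = \left(-1209 - 18\right) \left(- \frac{805}{319016}\right) = \left(-1227\right) \left(- \frac{805}{319016}\right) = \frac{987735}{319016}$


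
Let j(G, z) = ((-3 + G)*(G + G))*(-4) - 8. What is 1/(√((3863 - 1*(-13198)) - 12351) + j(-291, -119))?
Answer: -68444/46845810889 - √4710/468458108890 ≈ -1.4612e-6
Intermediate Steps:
j(G, z) = -8 - 8*G*(-3 + G) (j(G, z) = ((-3 + G)*(2*G))*(-4) - 8 = (2*G*(-3 + G))*(-4) - 8 = -8*G*(-3 + G) - 8 = -8 - 8*G*(-3 + G))
1/(√((3863 - 1*(-13198)) - 12351) + j(-291, -119)) = 1/(√((3863 - 1*(-13198)) - 12351) + (-8 - 8*(-291)² + 24*(-291))) = 1/(√((3863 + 13198) - 12351) + (-8 - 8*84681 - 6984)) = 1/(√(17061 - 12351) + (-8 - 677448 - 6984)) = 1/(√4710 - 684440) = 1/(-684440 + √4710)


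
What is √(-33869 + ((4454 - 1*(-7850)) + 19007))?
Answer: I*√2558 ≈ 50.577*I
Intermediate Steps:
√(-33869 + ((4454 - 1*(-7850)) + 19007)) = √(-33869 + ((4454 + 7850) + 19007)) = √(-33869 + (12304 + 19007)) = √(-33869 + 31311) = √(-2558) = I*√2558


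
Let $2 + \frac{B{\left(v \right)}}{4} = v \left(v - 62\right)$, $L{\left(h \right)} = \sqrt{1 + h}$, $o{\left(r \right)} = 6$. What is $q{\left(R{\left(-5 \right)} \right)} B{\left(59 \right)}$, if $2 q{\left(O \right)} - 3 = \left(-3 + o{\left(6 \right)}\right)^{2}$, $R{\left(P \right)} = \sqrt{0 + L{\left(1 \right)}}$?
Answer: $-4296$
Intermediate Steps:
$R{\left(P \right)} = \sqrt[4]{2}$ ($R{\left(P \right)} = \sqrt{0 + \sqrt{1 + 1}} = \sqrt{0 + \sqrt{2}} = \sqrt{\sqrt{2}} = \sqrt[4]{2}$)
$B{\left(v \right)} = -8 + 4 v \left(-62 + v\right)$ ($B{\left(v \right)} = -8 + 4 v \left(v - 62\right) = -8 + 4 v \left(-62 + v\right)$)
$q{\left(O \right)} = 6$ ($q{\left(O \right)} = \frac{3}{2} + \frac{\left(-3 + 6\right)^{2}}{2} = \frac{3}{2} + \frac{3^{2}}{2} = \frac{3}{2} + \frac{1}{2} \cdot 9 = \frac{3}{2} + \frac{9}{2} = 6$)
$q{\left(R{\left(-5 \right)} \right)} B{\left(59 \right)} = 6 \left(-8 - 14632 + 4 \cdot 59^{2}\right) = 6 \left(-8 - 14632 + 4 \cdot 3481\right) = 6 \left(-8 - 14632 + 13924\right) = 6 \left(-716\right) = -4296$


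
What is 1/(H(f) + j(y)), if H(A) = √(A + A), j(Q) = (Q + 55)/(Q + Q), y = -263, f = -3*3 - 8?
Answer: 13676/1181281 - 69169*I*√34/2362562 ≈ 0.011577 - 0.17071*I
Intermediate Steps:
f = -17 (f = -9 - 8 = -17)
j(Q) = (55 + Q)/(2*Q) (j(Q) = (55 + Q)/((2*Q)) = (55 + Q)*(1/(2*Q)) = (55 + Q)/(2*Q))
H(A) = √2*√A (H(A) = √(2*A) = √2*√A)
1/(H(f) + j(y)) = 1/(√2*√(-17) + (½)*(55 - 263)/(-263)) = 1/(√2*(I*√17) + (½)*(-1/263)*(-208)) = 1/(I*√34 + 104/263) = 1/(104/263 + I*√34)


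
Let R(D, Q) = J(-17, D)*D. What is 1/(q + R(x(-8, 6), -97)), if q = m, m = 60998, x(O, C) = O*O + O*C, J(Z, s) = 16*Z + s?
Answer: 1/56902 ≈ 1.7574e-5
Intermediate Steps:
J(Z, s) = s + 16*Z
x(O, C) = O² + C*O
R(D, Q) = D*(-272 + D) (R(D, Q) = (D + 16*(-17))*D = (D - 272)*D = (-272 + D)*D = D*(-272 + D))
q = 60998
1/(q + R(x(-8, 6), -97)) = 1/(60998 + (-8*(6 - 8))*(-272 - 8*(6 - 8))) = 1/(60998 + (-8*(-2))*(-272 - 8*(-2))) = 1/(60998 + 16*(-272 + 16)) = 1/(60998 + 16*(-256)) = 1/(60998 - 4096) = 1/56902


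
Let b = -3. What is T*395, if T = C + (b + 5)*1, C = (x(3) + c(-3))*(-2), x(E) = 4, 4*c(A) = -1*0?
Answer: -2370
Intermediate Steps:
c(A) = 0 (c(A) = (-1*0)/4 = (¼)*0 = 0)
C = -8 (C = (4 + 0)*(-2) = 4*(-2) = -8)
T = -6 (T = -8 + (-3 + 5)*1 = -8 + 2*1 = -8 + 2 = -6)
T*395 = -6*395 = -2370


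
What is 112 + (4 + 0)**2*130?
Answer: 2192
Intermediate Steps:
112 + (4 + 0)**2*130 = 112 + 4**2*130 = 112 + 16*130 = 112 + 2080 = 2192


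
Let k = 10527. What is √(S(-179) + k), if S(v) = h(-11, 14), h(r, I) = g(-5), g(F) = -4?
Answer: √10523 ≈ 102.58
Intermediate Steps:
h(r, I) = -4
S(v) = -4
√(S(-179) + k) = √(-4 + 10527) = √10523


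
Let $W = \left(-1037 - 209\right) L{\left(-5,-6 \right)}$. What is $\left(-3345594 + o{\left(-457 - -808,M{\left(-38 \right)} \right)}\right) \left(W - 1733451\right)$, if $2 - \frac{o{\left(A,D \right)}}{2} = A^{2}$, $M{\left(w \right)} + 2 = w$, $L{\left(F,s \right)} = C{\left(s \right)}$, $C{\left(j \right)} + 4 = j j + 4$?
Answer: $6387664517544$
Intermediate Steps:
$C{\left(j \right)} = j^{2}$ ($C{\left(j \right)} = -4 + \left(j j + 4\right) = -4 + \left(j^{2} + 4\right) = -4 + \left(4 + j^{2}\right) = j^{2}$)
$L{\left(F,s \right)} = s^{2}$
$M{\left(w \right)} = -2 + w$
$o{\left(A,D \right)} = 4 - 2 A^{2}$
$W = -44856$ ($W = \left(-1037 - 209\right) \left(-6\right)^{2} = \left(-1246\right) 36 = -44856$)
$\left(-3345594 + o{\left(-457 - -808,M{\left(-38 \right)} \right)}\right) \left(W - 1733451\right) = \left(-3345594 + \left(4 - 2 \left(-457 - -808\right)^{2}\right)\right) \left(-44856 - 1733451\right) = \left(-3345594 + \left(4 - 2 \left(-457 + 808\right)^{2}\right)\right) \left(-1778307\right) = \left(-3345594 + \left(4 - 2 \cdot 351^{2}\right)\right) \left(-1778307\right) = \left(-3345594 + \left(4 - 246402\right)\right) \left(-1778307\right) = \left(-3345594 - 246398\right) \left(-1778307\right) = \left(-3591992\right) \left(-1778307\right) = 6387664517544$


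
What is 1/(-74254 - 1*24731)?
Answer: -1/98985 ≈ -1.0103e-5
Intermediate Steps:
1/(-74254 - 1*24731) = 1/(-74254 - 24731) = 1/(-98985) = -1/98985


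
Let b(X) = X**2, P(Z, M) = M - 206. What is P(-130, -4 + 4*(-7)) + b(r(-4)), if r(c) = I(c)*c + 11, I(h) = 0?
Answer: -117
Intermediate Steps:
P(Z, M) = -206 + M
r(c) = 11 (r(c) = 0*c + 11 = 0 + 11 = 11)
P(-130, -4 + 4*(-7)) + b(r(-4)) = (-206 + (-4 + 4*(-7))) + 11**2 = (-206 + (-4 - 28)) + 121 = (-206 - 32) + 121 = -238 + 121 = -117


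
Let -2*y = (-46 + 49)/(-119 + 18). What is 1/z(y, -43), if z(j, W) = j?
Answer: 202/3 ≈ 67.333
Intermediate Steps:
y = 3/202 (y = -(-46 + 49)/(2*(-119 + 18)) = -3/(2*(-101)) = -3*(-1)/(2*101) = -½*(-3/101) = 3/202 ≈ 0.014851)
1/z(y, -43) = 1/(3/202) = 202/3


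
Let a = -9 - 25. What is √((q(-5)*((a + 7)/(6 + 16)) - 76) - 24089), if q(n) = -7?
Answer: 729*I*√22/22 ≈ 155.42*I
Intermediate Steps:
a = -34
√((q(-5)*((a + 7)/(6 + 16)) - 76) - 24089) = √((-7*(-34 + 7)/(6 + 16) - 76) - 24089) = √((-(-189)/22 - 76) - 24089) = √((-7*(-27/22) - 76) - 24089) = √((189/22 - 76) - 24089) = √(-1483/22 - 24089) = √(-531441/22) = 729*I*√22/22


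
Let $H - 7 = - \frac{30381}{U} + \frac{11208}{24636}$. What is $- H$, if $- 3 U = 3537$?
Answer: $- \frac{26805596}{806829} \approx -33.223$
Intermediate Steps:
$U = -1179$ ($U = \left(- \frac{1}{3}\right) 3537 = -1179$)
$H = \frac{26805596}{806829}$ ($H = 7 + \left(- \frac{30381}{-1179} + \frac{11208}{24636}\right) = 7 + \left(\left(-30381\right) \left(- \frac{1}{1179}\right) + 11208 \cdot \frac{1}{24636}\right) = 7 + \left(\frac{10127}{393} + \frac{934}{2053}\right) = 7 + \frac{21157793}{806829} = \frac{26805596}{806829} \approx 33.223$)
$- H = \left(-1\right) \frac{26805596}{806829} = - \frac{26805596}{806829}$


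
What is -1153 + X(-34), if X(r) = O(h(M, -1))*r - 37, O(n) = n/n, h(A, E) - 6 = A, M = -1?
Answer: -1224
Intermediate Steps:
h(A, E) = 6 + A
O(n) = 1
X(r) = -37 + r (X(r) = 1*r - 37 = r - 37 = -37 + r)
-1153 + X(-34) = -1153 + (-37 - 34) = -1153 - 71 = -1224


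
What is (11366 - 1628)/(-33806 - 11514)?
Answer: -4869/22660 ≈ -0.21487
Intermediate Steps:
(11366 - 1628)/(-33806 - 11514) = 9738/(-45320) = 9738*(-1/45320) = -4869/22660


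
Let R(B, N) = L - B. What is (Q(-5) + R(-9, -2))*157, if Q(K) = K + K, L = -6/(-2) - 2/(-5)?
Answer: 1884/5 ≈ 376.80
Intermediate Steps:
L = 17/5 (L = -6*(-½) - 2*(-⅕) = 3 + ⅖ = 17/5 ≈ 3.4000)
Q(K) = 2*K
R(B, N) = 17/5 - B
(Q(-5) + R(-9, -2))*157 = (2*(-5) + (17/5 - 1*(-9)))*157 = (-10 + (17/5 + 9))*157 = (-10 + 62/5)*157 = (12/5)*157 = 1884/5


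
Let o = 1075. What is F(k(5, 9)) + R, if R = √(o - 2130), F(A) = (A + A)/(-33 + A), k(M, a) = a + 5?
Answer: -28/19 + I*√1055 ≈ -1.4737 + 32.481*I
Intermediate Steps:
k(M, a) = 5 + a
F(A) = 2*A/(-33 + A) (F(A) = (2*A)/(-33 + A) = 2*A/(-33 + A))
R = I*√1055 (R = √(1075 - 2130) = √(-1055) = I*√1055 ≈ 32.481*I)
F(k(5, 9)) + R = 2*(5 + 9)/(-33 + (5 + 9)) + I*√1055 = 2*14/(-33 + 14) + I*√1055 = 2*14/(-19) + I*√1055 = 2*14*(-1/19) + I*√1055 = -28/19 + I*√1055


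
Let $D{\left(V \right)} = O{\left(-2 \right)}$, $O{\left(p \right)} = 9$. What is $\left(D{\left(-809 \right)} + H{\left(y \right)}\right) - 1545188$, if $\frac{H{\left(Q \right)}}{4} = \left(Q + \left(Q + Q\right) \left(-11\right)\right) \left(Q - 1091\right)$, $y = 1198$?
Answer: $-12312803$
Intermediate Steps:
$D{\left(V \right)} = 9$
$H{\left(Q \right)} = - 84 Q \left(-1091 + Q\right)$ ($H{\left(Q \right)} = 4 \left(Q + \left(Q + Q\right) \left(-11\right)\right) \left(Q - 1091\right) = 4 \left(Q + 2 Q \left(-11\right)\right) \left(-1091 + Q\right) = 4 \left(Q - 22 Q\right) \left(-1091 + Q\right) = 4 - 21 Q \left(-1091 + Q\right) = 4 \left(- 21 Q \left(-1091 + Q\right)\right) = - 84 Q \left(-1091 + Q\right)$)
$\left(D{\left(-809 \right)} + H{\left(y \right)}\right) - 1545188 = \left(9 + 84 \cdot 1198 \left(1091 - 1198\right)\right) - 1545188 = \left(9 + 84 \cdot 1198 \left(-107\right)\right) - 1545188 = \left(9 - 10767624\right) - 1545188 = -10767615 - 1545188 = -12312803$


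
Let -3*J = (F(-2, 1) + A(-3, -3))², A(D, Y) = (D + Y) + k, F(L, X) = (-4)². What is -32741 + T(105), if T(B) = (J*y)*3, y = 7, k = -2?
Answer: -33189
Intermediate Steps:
F(L, X) = 16
A(D, Y) = -2 + D + Y (A(D, Y) = (D + Y) - 2 = -2 + D + Y)
J = -64/3 (J = -(16 + (-2 - 3 - 3))²/3 = -(16 - 8)²/3 = -⅓*8² = -⅓*64 = -64/3 ≈ -21.333)
T(B) = -448 (T(B) = -64/3*7*3 = -448/3*3 = -448)
-32741 + T(105) = -32741 - 448 = -33189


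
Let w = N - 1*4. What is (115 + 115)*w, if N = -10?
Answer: -3220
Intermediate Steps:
w = -14 (w = -10 - 1*4 = -10 - 4 = -14)
(115 + 115)*w = (115 + 115)*(-14) = 230*(-14) = -3220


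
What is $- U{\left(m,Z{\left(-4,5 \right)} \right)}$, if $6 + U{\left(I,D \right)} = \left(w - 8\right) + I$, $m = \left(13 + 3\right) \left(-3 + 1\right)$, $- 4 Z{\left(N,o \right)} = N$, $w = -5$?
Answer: $51$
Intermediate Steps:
$Z{\left(N,o \right)} = - \frac{N}{4}$
$m = -32$ ($m = 16 \left(-2\right) = -32$)
$U{\left(I,D \right)} = -19 + I$ ($U{\left(I,D \right)} = -6 + \left(\left(-5 - 8\right) + I\right) = -6 + \left(-13 + I\right) = -19 + I$)
$- U{\left(m,Z{\left(-4,5 \right)} \right)} = - (-19 - 32) = \left(-1\right) \left(-51\right) = 51$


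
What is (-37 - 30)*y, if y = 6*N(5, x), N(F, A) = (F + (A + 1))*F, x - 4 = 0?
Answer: -20100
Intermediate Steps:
x = 4 (x = 4 + 0 = 4)
N(F, A) = F*(1 + A + F) (N(F, A) = (F + (1 + A))*F = (1 + A + F)*F = F*(1 + A + F))
y = 300 (y = 6*(5*(1 + 4 + 5)) = 6*(5*10) = 6*50 = 300)
(-37 - 30)*y = (-37 - 30)*300 = -67*300 = -20100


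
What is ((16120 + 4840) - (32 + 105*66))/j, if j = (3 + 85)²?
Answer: 6999/3872 ≈ 1.8076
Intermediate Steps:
j = 7744 (j = 88² = 7744)
((16120 + 4840) - (32 + 105*66))/j = ((16120 + 4840) - (32 + 105*66))/7744 = (20960 - (32 + 6930))*(1/7744) = (20960 - 1*6962)*(1/7744) = (20960 - 6962)*(1/7744) = 13998*(1/7744) = 6999/3872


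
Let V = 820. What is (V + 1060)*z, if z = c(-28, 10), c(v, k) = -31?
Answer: -58280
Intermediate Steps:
z = -31
(V + 1060)*z = (820 + 1060)*(-31) = 1880*(-31) = -58280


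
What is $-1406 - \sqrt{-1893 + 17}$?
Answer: $-1406 - 2 i \sqrt{469} \approx -1406.0 - 43.313 i$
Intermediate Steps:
$-1406 - \sqrt{-1893 + 17} = -1406 - \sqrt{-1876} = -1406 - 2 i \sqrt{469}$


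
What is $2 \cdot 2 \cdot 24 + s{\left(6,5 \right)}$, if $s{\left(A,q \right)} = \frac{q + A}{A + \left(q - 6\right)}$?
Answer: $\frac{491}{5} \approx 98.2$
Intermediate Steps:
$s{\left(A,q \right)} = \frac{A + q}{-6 + A + q}$ ($s{\left(A,q \right)} = \frac{A + q}{A + \left(q - 6\right)} = \frac{A + q}{A + \left(-6 + q\right)} = \frac{A + q}{-6 + A + q}$)
$2 \cdot 2 \cdot 24 + s{\left(6,5 \right)} = 2 \cdot 2 \cdot 24 + \frac{6 + 5}{-6 + 6 + 5} = 4 \cdot 24 + \frac{1}{5} \cdot 11 = 96 + \frac{1}{5} \cdot 11 = 96 + \frac{11}{5} = \frac{491}{5}$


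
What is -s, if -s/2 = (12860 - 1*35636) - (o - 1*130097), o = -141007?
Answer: 496656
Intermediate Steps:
s = -496656 (s = -2*((12860 - 1*35636) - (-141007 - 1*130097)) = -2*((12860 - 35636) - (-141007 - 130097)) = -2*(-22776 - 1*(-271104)) = -2*(-22776 + 271104) = -2*248328 = -496656)
-s = -1*(-496656) = 496656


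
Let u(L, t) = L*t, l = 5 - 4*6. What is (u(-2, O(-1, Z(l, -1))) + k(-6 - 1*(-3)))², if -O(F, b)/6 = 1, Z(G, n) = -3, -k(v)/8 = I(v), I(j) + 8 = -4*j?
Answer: 400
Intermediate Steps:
I(j) = -8 - 4*j
l = -19 (l = 5 - 24 = -19)
k(v) = 64 + 32*v (k(v) = -8*(-8 - 4*v) = 64 + 32*v)
O(F, b) = -6 (O(F, b) = -6*1 = -6)
(u(-2, O(-1, Z(l, -1))) + k(-6 - 1*(-3)))² = (-2*(-6) + (64 + 32*(-6 - 1*(-3))))² = (12 + (64 + 32*(-6 + 3)))² = (12 + (64 + 32*(-3)))² = (12 + (64 - 96))² = (12 - 32)² = (-20)² = 400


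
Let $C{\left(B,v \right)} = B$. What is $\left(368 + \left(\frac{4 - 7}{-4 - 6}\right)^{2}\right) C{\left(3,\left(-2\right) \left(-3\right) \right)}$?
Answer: $\frac{110427}{100} \approx 1104.3$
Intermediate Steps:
$\left(368 + \left(\frac{4 - 7}{-4 - 6}\right)^{2}\right) C{\left(3,\left(-2\right) \left(-3\right) \right)} = \left(368 + \left(\frac{4 - 7}{-4 - 6}\right)^{2}\right) 3 = \left(368 + \left(- \frac{3}{-10}\right)^{2}\right) 3 = \left(368 + \left(\left(-3\right) \left(- \frac{1}{10}\right)\right)^{2}\right) 3 = \left(368 + \left(\frac{3}{10}\right)^{2}\right) 3 = \left(368 + \frac{9}{100}\right) 3 = \frac{36809}{100} \cdot 3 = \frac{110427}{100}$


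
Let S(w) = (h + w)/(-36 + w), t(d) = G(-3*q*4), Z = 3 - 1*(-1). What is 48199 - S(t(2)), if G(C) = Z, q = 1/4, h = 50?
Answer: 771211/16 ≈ 48201.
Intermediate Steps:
q = ¼ (q = 1*(¼) = ¼ ≈ 0.25000)
Z = 4 (Z = 3 + 1 = 4)
G(C) = 4
t(d) = 4
S(w) = (50 + w)/(-36 + w)
48199 - S(t(2)) = 48199 - (50 + 4)/(-36 + 4) = 48199 - 54/(-32) = 48199 - (-1)*54/32 = 48199 - 1*(-27/16) = 48199 + 27/16 = 771211/16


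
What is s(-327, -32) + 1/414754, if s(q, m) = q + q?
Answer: -271249115/414754 ≈ -654.00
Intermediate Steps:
s(q, m) = 2*q
s(-327, -32) + 1/414754 = 2*(-327) + 1/414754 = -654 + 1/414754 = -271249115/414754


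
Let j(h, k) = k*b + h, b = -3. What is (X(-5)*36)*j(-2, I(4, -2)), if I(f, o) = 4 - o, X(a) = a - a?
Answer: 0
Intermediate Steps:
X(a) = 0
j(h, k) = h - 3*k (j(h, k) = k*(-3) + h = -3*k + h = h - 3*k)
(X(-5)*36)*j(-2, I(4, -2)) = (0*36)*(-2 - 3*(4 - 1*(-2))) = 0*(-2 - 3*(4 + 2)) = 0*(-2 - 3*6) = 0*(-2 - 18) = 0*(-20) = 0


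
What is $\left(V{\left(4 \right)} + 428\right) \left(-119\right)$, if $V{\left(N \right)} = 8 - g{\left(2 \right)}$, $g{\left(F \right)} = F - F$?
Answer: $-51884$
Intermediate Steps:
$g{\left(F \right)} = 0$
$V{\left(N \right)} = 8$ ($V{\left(N \right)} = 8 - 0 = 8 + 0 = 8$)
$\left(V{\left(4 \right)} + 428\right) \left(-119\right) = \left(8 + 428\right) \left(-119\right) = 436 \left(-119\right) = -51884$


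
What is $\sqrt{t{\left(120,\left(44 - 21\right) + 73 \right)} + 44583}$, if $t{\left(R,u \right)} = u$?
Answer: $\sqrt{44679} \approx 211.37$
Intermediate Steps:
$\sqrt{t{\left(120,\left(44 - 21\right) + 73 \right)} + 44583} = \sqrt{\left(\left(44 - 21\right) + 73\right) + 44583} = \sqrt{\left(23 + 73\right) + 44583} = \sqrt{96 + 44583} = \sqrt{44679}$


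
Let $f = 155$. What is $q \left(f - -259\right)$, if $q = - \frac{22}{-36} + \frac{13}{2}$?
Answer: $2944$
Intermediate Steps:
$q = \frac{64}{9}$ ($q = \left(-22\right) \left(- \frac{1}{36}\right) + 13 \cdot \frac{1}{2} = \frac{11}{18} + \frac{13}{2} = \frac{64}{9} \approx 7.1111$)
$q \left(f - -259\right) = \frac{64 \left(155 - -259\right)}{9} = \frac{64 \left(155 + 259\right)}{9} = \frac{64}{9} \cdot 414 = 2944$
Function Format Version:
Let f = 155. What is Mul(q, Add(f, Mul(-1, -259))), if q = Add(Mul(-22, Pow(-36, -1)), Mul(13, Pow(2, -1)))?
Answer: 2944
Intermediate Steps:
q = Rational(64, 9) (q = Add(Mul(-22, Rational(-1, 36)), Mul(13, Rational(1, 2))) = Add(Rational(11, 18), Rational(13, 2)) = Rational(64, 9) ≈ 7.1111)
Mul(q, Add(f, Mul(-1, -259))) = Mul(Rational(64, 9), Add(155, Mul(-1, -259))) = Mul(Rational(64, 9), Add(155, 259)) = Mul(Rational(64, 9), 414) = 2944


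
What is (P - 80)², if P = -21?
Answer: 10201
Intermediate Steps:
(P - 80)² = (-21 - 80)² = (-101)² = 10201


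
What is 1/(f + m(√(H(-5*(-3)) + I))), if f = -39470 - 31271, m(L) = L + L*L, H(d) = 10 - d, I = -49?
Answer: -I/(3*√6 + 70795*I) ≈ -1.4125e-5 - 1.4662e-9*I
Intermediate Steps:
m(L) = L + L²
f = -70741
1/(f + m(√(H(-5*(-3)) + I))) = 1/(-70741 + √((10 - (-5)*(-3)) - 49)*(1 + √((10 - (-5)*(-3)) - 49))) = 1/(-70741 + √((10 - 1*15) - 49)*(1 + √((10 - 1*15) - 49))) = 1/(-70741 + √((10 - 15) - 49)*(1 + √((10 - 15) - 49))) = 1/(-70741 + √(-5 - 49)*(1 + √(-5 - 49))) = 1/(-70741 + √(-54)*(1 + √(-54))) = 1/(-70741 + (3*I*√6)*(1 + 3*I*√6)) = 1/(-70741 + 3*I*√6*(1 + 3*I*√6))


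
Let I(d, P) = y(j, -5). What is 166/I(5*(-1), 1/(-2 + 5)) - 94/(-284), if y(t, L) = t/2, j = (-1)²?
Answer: 47191/142 ≈ 332.33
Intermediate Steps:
j = 1
y(t, L) = t/2 (y(t, L) = t*(½) = t/2)
I(d, P) = ½ (I(d, P) = (½)*1 = ½)
166/I(5*(-1), 1/(-2 + 5)) - 94/(-284) = 166/(½) - 94/(-284) = 166*2 - 94*(-1/284) = 332 + 47/142 = 47191/142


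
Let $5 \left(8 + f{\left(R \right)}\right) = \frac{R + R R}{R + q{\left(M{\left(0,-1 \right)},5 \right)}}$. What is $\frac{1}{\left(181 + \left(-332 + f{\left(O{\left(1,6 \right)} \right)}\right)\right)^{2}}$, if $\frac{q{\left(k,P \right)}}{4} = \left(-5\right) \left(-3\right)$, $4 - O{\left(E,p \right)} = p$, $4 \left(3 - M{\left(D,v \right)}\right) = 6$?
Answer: $\frac{21025}{531486916} \approx 3.9559 \cdot 10^{-5}$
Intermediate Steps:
$M{\left(D,v \right)} = \frac{3}{2}$ ($M{\left(D,v \right)} = 3 - \frac{3}{2} = \frac{3}{2}$)
$O{\left(E,p \right)} = 4 - p$
$q{\left(k,P \right)} = 60$ ($q{\left(k,P \right)} = 4 \left(\left(-5\right) \left(-3\right)\right) = 4 \cdot 15 = 60$)
$f{\left(R \right)} = -8 + \frac{R + R^{2}}{5 \left(60 + R\right)}$ ($f{\left(R \right)} = -8 + \frac{\left(R + R R\right) \frac{1}{R + 60}}{5} = -8 + \frac{\left(R + R^{2}\right) \frac{1}{60 + R}}{5} = -8 + \frac{\frac{1}{60 + R} \left(R + R^{2}\right)}{5} = -8 + \frac{R + R^{2}}{5 \left(60 + R\right)}$)
$\frac{1}{\left(181 + \left(-332 + f{\left(O{\left(1,6 \right)} \right)}\right)\right)^{2}} = \frac{1}{\left(181 - \left(332 - \frac{-2400 + \left(4 - 6\right)^{2} - 39 \left(4 - 6\right)}{5 \left(60 + \left(4 - 6\right)\right)}\right)\right)^{2}} = \frac{1}{\left(181 - \left(332 - \frac{-2400 + \left(-2\right)^{2} - -78}{5 \left(60 - 2\right)}\right)\right)^{2}} = \frac{1}{\left(181 - \left(332 - \frac{-2400 + 4 + 78}{5 \cdot 58}\right)\right)^{2}} = \frac{1}{\left(181 - \left(332 - - \frac{1159}{145}\right)\right)^{2}} = \frac{1}{\left(181 - \frac{49299}{145}\right)^{2}} = \frac{1}{\left(- \frac{23054}{145}\right)^{2}} = \frac{1}{\frac{531486916}{21025}} = \frac{21025}{531486916}$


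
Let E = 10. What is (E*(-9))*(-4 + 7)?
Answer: -270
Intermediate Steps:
(E*(-9))*(-4 + 7) = (10*(-9))*(-4 + 7) = -90*3 = -270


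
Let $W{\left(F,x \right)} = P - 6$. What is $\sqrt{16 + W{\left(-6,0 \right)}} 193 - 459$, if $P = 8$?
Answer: $-459 + 579 \sqrt{2} \approx 359.83$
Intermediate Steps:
$W{\left(F,x \right)} = 2$ ($W{\left(F,x \right)} = 8 - 6 = 2$)
$\sqrt{16 + W{\left(-6,0 \right)}} 193 - 459 = \sqrt{16 + 2} \cdot 193 - 459 = \sqrt{18} \cdot 193 - 459 = 3 \sqrt{2} \cdot 193 - 459 = 579 \sqrt{2} - 459 = -459 + 579 \sqrt{2}$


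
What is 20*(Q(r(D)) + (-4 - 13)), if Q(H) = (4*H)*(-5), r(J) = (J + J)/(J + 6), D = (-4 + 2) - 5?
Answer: -5940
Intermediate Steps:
D = -7 (D = -2 - 5 = -7)
r(J) = 2*J/(6 + J) (r(J) = (2*J)/(6 + J) = 2*J/(6 + J))
Q(H) = -20*H
20*(Q(r(D)) + (-4 - 13)) = 20*(-40*(-7)/(6 - 7) + (-4 - 13)) = 20*(-40*(-7)/(-1) - 17) = 20*(-40*(-7)*(-1) - 17) = 20*(-20*14 - 17) = 20*(-280 - 17) = 20*(-297) = -5940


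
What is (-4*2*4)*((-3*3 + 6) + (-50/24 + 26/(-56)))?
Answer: 3728/21 ≈ 177.52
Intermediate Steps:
(-4*2*4)*((-3*3 + 6) + (-50/24 + 26/(-56))) = (-8*4)*((-9 + 6) + (-50*1/24 + 26*(-1/56))) = -32*(-3 + (-25/12 - 13/28)) = -32*(-3 - 107/42) = -32*(-233/42) = 3728/21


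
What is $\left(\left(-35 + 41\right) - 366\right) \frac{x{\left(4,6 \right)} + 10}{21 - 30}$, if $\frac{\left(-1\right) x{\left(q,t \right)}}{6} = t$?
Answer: $-1040$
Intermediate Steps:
$x{\left(q,t \right)} = - 6 t$
$\left(\left(-35 + 41\right) - 366\right) \frac{x{\left(4,6 \right)} + 10}{21 - 30} = \left(\left(-35 + 41\right) - 366\right) \frac{\left(-6\right) 6 + 10}{21 - 30} = \left(6 - 366\right) \frac{-36 + 10}{-9} = - 360 \left(\left(-26\right) \left(- \frac{1}{9}\right)\right) = \left(-360\right) \frac{26}{9} = -1040$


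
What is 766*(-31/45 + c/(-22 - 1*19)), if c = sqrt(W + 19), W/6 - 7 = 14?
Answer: -23746/45 - 766*sqrt(145)/41 ≈ -752.66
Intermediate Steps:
W = 126 (W = 42 + 6*14 = 42 + 84 = 126)
c = sqrt(145) (c = sqrt(126 + 19) = sqrt(145) ≈ 12.042)
766*(-31/45 + c/(-22 - 1*19)) = 766*(-31/45 + sqrt(145)/(-22 - 1*19)) = 766*(-31*1/45 + sqrt(145)/(-22 - 19)) = 766*(-31/45 + sqrt(145)/(-41)) = 766*(-31/45 + sqrt(145)*(-1/41)) = 766*(-31/45 - sqrt(145)/41) = -23746/45 - 766*sqrt(145)/41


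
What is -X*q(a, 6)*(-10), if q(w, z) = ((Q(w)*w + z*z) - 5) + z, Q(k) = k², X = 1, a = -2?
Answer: 290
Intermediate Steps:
q(w, z) = -5 + z + w³ + z² (q(w, z) = ((w²*w + z*z) - 5) + z = ((w³ + z²) - 5) + z = (-5 + w³ + z²) + z = -5 + z + w³ + z²)
-X*q(a, 6)*(-10) = -1*(-5 + 6 + (-2)³ + 6²)*(-10) = -1*(-5 + 6 - 8 + 36)*(-10) = -1*29*(-10) = -29*(-10) = -1*(-290) = 290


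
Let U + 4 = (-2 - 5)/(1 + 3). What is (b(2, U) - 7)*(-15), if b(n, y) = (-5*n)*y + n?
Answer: -1575/2 ≈ -787.50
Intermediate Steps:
U = -23/4 (U = -4 + (-2 - 5)/(1 + 3) = -4 - 7/4 = -23/4 ≈ -5.7500)
b(n, y) = n - 5*n*y (b(n, y) = -5*n*y + n = n - 5*n*y)
(b(2, U) - 7)*(-15) = (2*(1 - 5*(-23/4)) - 7)*(-15) = (2*(1 + 115/4) - 7)*(-15) = (2*(119/4) - 7)*(-15) = (119/2 - 7)*(-15) = (105/2)*(-15) = -1575/2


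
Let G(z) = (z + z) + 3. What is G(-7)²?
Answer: 121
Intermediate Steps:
G(z) = 3 + 2*z (G(z) = 2*z + 3 = 3 + 2*z)
G(-7)² = (3 + 2*(-7))² = (3 - 14)² = (-11)² = 121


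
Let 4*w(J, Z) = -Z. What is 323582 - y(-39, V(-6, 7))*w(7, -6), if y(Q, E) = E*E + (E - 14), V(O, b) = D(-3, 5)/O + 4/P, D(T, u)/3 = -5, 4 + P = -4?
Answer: 323594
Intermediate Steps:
P = -8 (P = -4 - 4 = -8)
D(T, u) = -15 (D(T, u) = 3*(-5) = -15)
V(O, b) = -½ - 15/O (V(O, b) = -15/O + 4/(-8) = -15/O + 4*(-⅛) = -15/O - ½ = -½ - 15/O)
y(Q, E) = -14 + E + E² (y(Q, E) = E² + (-14 + E) = -14 + E + E²)
w(J, Z) = -Z/4 (w(J, Z) = (-Z)/4 = -Z/4)
323582 - y(-39, V(-6, 7))*w(7, -6) = 323582 - (-14 + (½)*(-30 - 1*(-6))/(-6) + ((½)*(-30 - 1*(-6))/(-6))²)*(-¼*(-6)) = 323582 - (-14 + (½)*(-⅙)*(-30 + 6) + ((½)*(-⅙)*(-30 + 6))²)*3/2 = 323582 - (-14 + (½)*(-⅙)*(-24) + ((½)*(-⅙)*(-24))²)*3/2 = 323582 - (-14 + 2 + 2²)*3/2 = 323582 - (-14 + 2 + 4)*3/2 = 323582 - (-8)*3/2 = 323582 - 1*(-12) = 323582 + 12 = 323594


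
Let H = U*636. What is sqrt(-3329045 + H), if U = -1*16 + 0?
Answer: I*sqrt(3339221) ≈ 1827.4*I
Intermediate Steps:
U = -16 (U = -16 + 0 = -16)
H = -10176 (H = -16*636 = -10176)
sqrt(-3329045 + H) = sqrt(-3329045 - 10176) = sqrt(-3339221) = I*sqrt(3339221)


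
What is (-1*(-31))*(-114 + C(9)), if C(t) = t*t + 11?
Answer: -682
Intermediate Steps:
C(t) = 11 + t**2 (C(t) = t**2 + 11 = 11 + t**2)
(-1*(-31))*(-114 + C(9)) = (-1*(-31))*(-114 + (11 + 9**2)) = 31*(-114 + (11 + 81)) = 31*(-114 + 92) = 31*(-22) = -682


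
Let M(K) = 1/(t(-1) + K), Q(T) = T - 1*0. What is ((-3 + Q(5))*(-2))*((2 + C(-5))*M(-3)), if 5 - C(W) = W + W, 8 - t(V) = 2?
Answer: -68/3 ≈ -22.667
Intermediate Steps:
t(V) = 6 (t(V) = 8 - 1*2 = 8 - 2 = 6)
Q(T) = T (Q(T) = T + 0 = T)
C(W) = 5 - 2*W (C(W) = 5 - (W + W) = 5 - 2*W)
M(K) = 1/(6 + K)
((-3 + Q(5))*(-2))*((2 + C(-5))*M(-3)) = ((-3 + 5)*(-2))*((2 + (5 - 2*(-5)))/(6 - 3)) = (2*(-2))*((2 + (5 + 10))/3) = -4*(2 + 15)/3 = -68/3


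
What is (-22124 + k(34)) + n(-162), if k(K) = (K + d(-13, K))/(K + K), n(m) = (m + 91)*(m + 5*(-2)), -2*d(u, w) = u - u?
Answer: -19823/2 ≈ -9911.5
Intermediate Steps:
d(u, w) = 0 (d(u, w) = -(u - u)/2 = -1/2*0 = 0)
n(m) = (-10 + m)*(91 + m) (n(m) = (91 + m)*(m - 10) = (91 + m)*(-10 + m) = (-10 + m)*(91 + m))
k(K) = 1/2 (k(K) = (K + 0)/(K + K) = K/((2*K)) = K*(1/(2*K)) = 1/2)
(-22124 + k(34)) + n(-162) = (-22124 + 1/2) + (-910 + (-162)**2 + 81*(-162)) = -44247/2 + (-910 + 26244 - 13122) = -44247/2 + 12212 = -19823/2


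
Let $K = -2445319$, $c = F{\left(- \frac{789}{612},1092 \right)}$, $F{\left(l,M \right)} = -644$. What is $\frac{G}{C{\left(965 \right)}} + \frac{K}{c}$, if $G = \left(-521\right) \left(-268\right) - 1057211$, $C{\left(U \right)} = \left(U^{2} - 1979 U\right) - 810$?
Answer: $\frac{199611727211}{52556840} \approx 3798.0$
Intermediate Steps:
$C{\left(U \right)} = -810 + U^{2} - 1979 U$
$c = -644$
$G = -917583$ ($G = 139628 - 1057211 = -917583$)
$\frac{G}{C{\left(965 \right)}} + \frac{K}{c} = - \frac{917583}{-810 + 965^{2} - 1909735} - \frac{2445319}{-644} = - \frac{917583}{-810 + 931225 - 1909735} - - \frac{2445319}{644} = - \frac{917583}{-979320} + \frac{2445319}{644} = \left(-917583\right) \left(- \frac{1}{979320}\right) + \frac{2445319}{644} = \frac{305861}{326440} + \frac{2445319}{644} = \frac{199611727211}{52556840}$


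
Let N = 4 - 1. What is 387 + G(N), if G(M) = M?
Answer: 390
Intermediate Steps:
N = 3
387 + G(N) = 387 + 3 = 390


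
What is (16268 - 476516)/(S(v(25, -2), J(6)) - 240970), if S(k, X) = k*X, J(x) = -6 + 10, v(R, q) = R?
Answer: 76708/40145 ≈ 1.9108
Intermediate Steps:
J(x) = 4
S(k, X) = X*k
(16268 - 476516)/(S(v(25, -2), J(6)) - 240970) = (16268 - 476516)/(4*25 - 240970) = -460248/(100 - 240970) = -460248/(-240870) = -460248*(-1/240870) = 76708/40145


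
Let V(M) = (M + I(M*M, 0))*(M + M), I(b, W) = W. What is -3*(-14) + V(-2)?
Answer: 50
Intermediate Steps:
V(M) = 2*M² (V(M) = (M + 0)*(M + M) = M*(2*M) = 2*M²)
-3*(-14) + V(-2) = -3*(-14) + 2*(-2)² = 42 + 2*4 = 42 + 8 = 50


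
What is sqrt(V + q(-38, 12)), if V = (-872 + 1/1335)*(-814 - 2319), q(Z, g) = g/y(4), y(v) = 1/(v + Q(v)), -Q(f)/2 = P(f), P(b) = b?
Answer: sqrt(4868906197245)/1335 ≈ 1652.9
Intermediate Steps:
Q(f) = -2*f
y(v) = -1/v (y(v) = 1/(v - 2*v) = 1/(-v) = -1/v)
q(Z, g) = -4*g (q(Z, g) = g/((-1/4)) = g/((-1*1/4)) = g/(-1/4) = g*(-4) = -4*g)
V = 3647184827/1335 (V = (-872 + 1/1335)*(-3133) = -1164119/1335*(-3133) = 3647184827/1335 ≈ 2.7320e+6)
sqrt(V + q(-38, 12)) = sqrt(3647184827/1335 - 4*12) = sqrt(3647184827/1335 - 48) = sqrt(3647120747/1335) = sqrt(4868906197245)/1335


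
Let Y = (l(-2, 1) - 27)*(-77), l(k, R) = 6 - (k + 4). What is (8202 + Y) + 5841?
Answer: 15814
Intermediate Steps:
l(k, R) = 2 - k (l(k, R) = 6 - (4 + k) = 6 + (-4 - k) = 2 - k)
Y = 1771 (Y = ((2 - 1*(-2)) - 27)*(-77) = ((2 + 2) - 27)*(-77) = (4 - 27)*(-77) = -23*(-77) = 1771)
(8202 + Y) + 5841 = (8202 + 1771) + 5841 = 9973 + 5841 = 15814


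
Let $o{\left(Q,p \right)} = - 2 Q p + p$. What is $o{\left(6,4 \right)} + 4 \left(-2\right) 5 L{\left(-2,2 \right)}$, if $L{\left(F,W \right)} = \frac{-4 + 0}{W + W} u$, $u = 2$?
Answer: $36$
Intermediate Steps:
$L{\left(F,W \right)} = - \frac{4}{W}$ ($L{\left(F,W \right)} = \frac{-4 + 0}{W + W} 2 = - \frac{4}{2 W} 2 = - 4 \frac{1}{2 W} 2 = - \frac{2}{W} 2 = - \frac{4}{W}$)
$o{\left(Q,p \right)} = p - 2 Q p$ ($o{\left(Q,p \right)} = - 2 Q p + p = p - 2 Q p$)
$o{\left(6,4 \right)} + 4 \left(-2\right) 5 L{\left(-2,2 \right)} = 4 \left(1 - 12\right) + 4 \left(-2\right) 5 \left(- \frac{4}{2}\right) = 4 \left(1 - 12\right) + \left(-8\right) 5 \left(\left(-4\right) \frac{1}{2}\right) = 4 \left(-11\right) - -80 = -44 + 80 = 36$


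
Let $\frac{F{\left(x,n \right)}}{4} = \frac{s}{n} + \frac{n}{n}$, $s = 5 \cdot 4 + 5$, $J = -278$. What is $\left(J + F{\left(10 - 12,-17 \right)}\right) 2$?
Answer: $- \frac{9516}{17} \approx -559.76$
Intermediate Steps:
$s = 25$ ($s = 20 + 5 = 25$)
$F{\left(x,n \right)} = 4 + \frac{100}{n}$ ($F{\left(x,n \right)} = 4 \left(\frac{25}{n} + \frac{n}{n}\right) = 4 \left(\frac{25}{n} + 1\right) = 4 \left(1 + \frac{25}{n}\right) = 4 + \frac{100}{n}$)
$\left(J + F{\left(10 - 12,-17 \right)}\right) 2 = \left(-278 + \left(4 + \frac{100}{-17}\right)\right) 2 = \left(-278 + \left(4 + 100 \left(- \frac{1}{17}\right)\right)\right) 2 = \left(-278 + \left(4 - \frac{100}{17}\right)\right) 2 = \left(-278 - \frac{32}{17}\right) 2 = \left(- \frac{4758}{17}\right) 2 = - \frac{9516}{17}$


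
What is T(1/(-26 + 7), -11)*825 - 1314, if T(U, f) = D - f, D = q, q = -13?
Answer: -2964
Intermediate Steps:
D = -13
T(U, f) = -13 - f
T(1/(-26 + 7), -11)*825 - 1314 = (-13 - 1*(-11))*825 - 1314 = (-13 + 11)*825 - 1314 = -2*825 - 1314 = -1650 - 1314 = -2964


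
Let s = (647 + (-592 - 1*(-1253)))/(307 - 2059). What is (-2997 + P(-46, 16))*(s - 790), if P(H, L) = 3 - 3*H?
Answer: 164861172/73 ≈ 2.2584e+6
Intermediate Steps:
s = -109/146 (s = (647 + (-592 + 1253))/(-1752) = (647 + 661)*(-1/1752) = 1308*(-1/1752) = -109/146 ≈ -0.74658)
(-2997 + P(-46, 16))*(s - 790) = (-2997 + (3 - 3*(-46)))*(-109/146 - 790) = (-2997 + (3 + 138))*(-115449/146) = (-2997 + 141)*(-115449/146) = -2856*(-115449/146) = 164861172/73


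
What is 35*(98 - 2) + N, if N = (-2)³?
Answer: 3352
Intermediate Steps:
N = -8
35*(98 - 2) + N = 35*(98 - 2) - 8 = 35*96 - 8 = 3360 - 8 = 3352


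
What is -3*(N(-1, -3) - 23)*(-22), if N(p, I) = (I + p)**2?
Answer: -462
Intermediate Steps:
-3*(N(-1, -3) - 23)*(-22) = -3*((-3 - 1)**2 - 23)*(-22) = -3*((-4)**2 - 23)*(-22) = -3*(16 - 23)*(-22) = -(-21)*(-22) = -3*154 = -462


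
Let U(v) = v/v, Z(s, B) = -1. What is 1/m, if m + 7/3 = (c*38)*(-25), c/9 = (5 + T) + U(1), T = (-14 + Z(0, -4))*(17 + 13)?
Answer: 3/11388593 ≈ 2.6342e-7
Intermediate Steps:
U(v) = 1
T = -450 (T = (-14 - 1)*(17 + 13) = -15*30 = -450)
c = -3996 (c = 9*((5 - 450) + 1) = 9*(-445 + 1) = 9*(-444) = -3996)
m = 11388593/3 (m = -7/3 - 3996*38*(-25) = -7/3 - 151848*(-25) = -7/3 + 3796200 = 11388593/3 ≈ 3.7962e+6)
1/m = 1/(11388593/3) = 3/11388593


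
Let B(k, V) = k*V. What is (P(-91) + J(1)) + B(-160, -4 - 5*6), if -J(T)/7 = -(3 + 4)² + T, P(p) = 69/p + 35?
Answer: 528732/91 ≈ 5810.2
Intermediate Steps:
P(p) = 35 + 69/p
B(k, V) = V*k
J(T) = 343 - 7*T (J(T) = -7*(-(3 + 4)² + T) = -7*(-1*7² + T) = -7*(-1*49 + T) = -7*(-49 + T) = 343 - 7*T)
(P(-91) + J(1)) + B(-160, -4 - 5*6) = ((35 + 69/(-91)) + (343 - 7*1)) + (-4 - 5*6)*(-160) = ((35 + 69*(-1/91)) + (343 - 7)) + (-4 - 30)*(-160) = ((35 - 69/91) + 336) - 34*(-160) = (3116/91 + 336) + 5440 = 33692/91 + 5440 = 528732/91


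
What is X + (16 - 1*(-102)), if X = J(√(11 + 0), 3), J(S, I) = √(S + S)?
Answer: 118 + √2*11^(¼) ≈ 120.58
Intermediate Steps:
J(S, I) = √2*√S (J(S, I) = √(2*S) = √2*√S)
X = √2*11^(¼) (X = √2*√(√(11 + 0)) = √2*√(√11) = √2*11^(¼) ≈ 2.5755)
X + (16 - 1*(-102)) = √2*11^(¼) + (16 - 1*(-102)) = √2*11^(¼) + (16 + 102) = √2*11^(¼) + 118 = 118 + √2*11^(¼)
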